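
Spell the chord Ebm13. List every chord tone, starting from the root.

Eb, Gb, Bb, Db, F, Ab, C

Ebm13 is a minor thirteenth built on Eb.
root → Eb
3rd (minor 3rd) → Gb
5th (perfect 5th) → Bb
7th (minor 7th) → Db
9th (major 9th) → F
11th (perfect 11th) → Ab
13th (major 13th) → C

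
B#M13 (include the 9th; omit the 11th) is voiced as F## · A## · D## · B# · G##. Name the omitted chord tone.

C##

B#M13 = B#, D##, F##, A##, C##, G##. The voicing lacks the 9th (major 9th), C##.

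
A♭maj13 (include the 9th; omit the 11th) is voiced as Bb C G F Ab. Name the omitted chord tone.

Eb

The full A♭maj13 chord is Ab, C, Eb, G, Bb, F.
Comparing with the voicing, the perfect 5th (5th) — Eb — is absent.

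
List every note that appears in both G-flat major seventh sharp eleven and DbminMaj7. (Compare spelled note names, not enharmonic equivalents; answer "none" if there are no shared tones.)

G-flat major seventh sharp eleven = G♭, B♭, D♭, F, C.
DbminMaj7 = D♭, F♭, A♭, C.
Shared: D♭, C.

D♭, C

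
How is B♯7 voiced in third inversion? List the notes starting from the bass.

A#  B#  D##  F##

B♯7 = B#–D##–F##–A#; third inversion → seventh (A#) lowest.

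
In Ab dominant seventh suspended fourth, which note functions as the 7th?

Root of Ab dominant seventh suspended fourth = Ab. The 7th is a minor 7th: Ab up a minor 7th → Gb.

Gb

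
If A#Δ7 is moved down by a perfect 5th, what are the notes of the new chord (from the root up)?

D# F## A# C##

Transposed root: A# → D# (perfect 5th down). So we spell D# major seventh:
D# — root
F## — major 3rd
A# — perfect 5th
C## — major 7th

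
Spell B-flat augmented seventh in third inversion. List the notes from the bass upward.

Ab Bb D F#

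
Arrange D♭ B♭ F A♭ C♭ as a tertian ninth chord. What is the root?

Stacking in thirds gives B♭ – D♭ – F – A♭ – C♭, so B♭ is the root — B♭ minor seventh flat nine.

B♭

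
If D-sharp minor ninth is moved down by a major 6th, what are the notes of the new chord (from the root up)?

A major 6th down from D-sharp is F-sharp, so the new chord is F-sharp minor ninth.
root → F-sharp
3rd (minor 3rd) → A
5th (perfect 5th) → C-sharp
7th (minor 7th) → E
9th (major 9th) → G-sharp

F-sharp, A, C-sharp, E, G-sharp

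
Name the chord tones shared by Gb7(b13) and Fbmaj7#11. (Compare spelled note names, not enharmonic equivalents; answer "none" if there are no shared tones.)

Bb, Fb

Gb7(b13) = Gb, Bb, Db, Fb, Ebb.
Fbmaj7#11 = Fb, Ab, Cb, Eb, Bb.
Shared: Bb, Fb.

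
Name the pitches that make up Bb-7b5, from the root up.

Bb-7b5 is a half-diminished seventh built on B♭.
- root: B♭
- minor 3rd: D♭
- diminished 5th: F♭
- minor 7th: A♭

B♭ D♭ F♭ A♭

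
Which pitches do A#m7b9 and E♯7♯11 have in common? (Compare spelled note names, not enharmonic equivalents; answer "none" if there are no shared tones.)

E♯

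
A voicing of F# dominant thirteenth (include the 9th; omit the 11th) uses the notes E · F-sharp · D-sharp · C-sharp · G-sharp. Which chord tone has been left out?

A-sharp

The full F# dominant thirteenth chord is F-sharp, A-sharp, C-sharp, E, G-sharp, D-sharp.
Comparing with the voicing, the major 3rd (3rd) — A-sharp — is absent.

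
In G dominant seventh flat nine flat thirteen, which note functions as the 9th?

G dominant seventh flat nine flat thirteen is built on G; its 9th is a minor 9th above the root.
A second above G uses the letter A, and the minor 9th above G is A-flat.

A-flat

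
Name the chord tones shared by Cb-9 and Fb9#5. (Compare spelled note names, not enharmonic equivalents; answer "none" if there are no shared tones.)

Ebb, Gb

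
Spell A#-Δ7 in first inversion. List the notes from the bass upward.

In root position, A#-Δ7 is A#–C#–E#–G##.
First inversion puts the third (C#) in the bass.

C#  E#  G##  A#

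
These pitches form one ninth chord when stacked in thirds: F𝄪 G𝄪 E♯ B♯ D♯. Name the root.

Stacking in thirds gives E♯ – G𝄪 – B♯ – D♯ – F𝄪, so E♯ is the root — E♯ dominant ninth.

E♯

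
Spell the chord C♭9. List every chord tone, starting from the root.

Cb Eb Gb Bbb Db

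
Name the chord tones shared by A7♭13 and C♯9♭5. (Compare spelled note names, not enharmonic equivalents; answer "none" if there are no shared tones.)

A7♭13 = A, C#, E, G, F.
C♯9♭5 = C#, E#, G, B, D#.
Shared: C#, G.

C#  G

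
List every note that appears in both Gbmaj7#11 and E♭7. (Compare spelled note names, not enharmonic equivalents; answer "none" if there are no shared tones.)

Gbmaj7#11: Gb Bb Db F C
E♭7: Eb G Bb Db
Common to both → Bb, Db.

Bb Db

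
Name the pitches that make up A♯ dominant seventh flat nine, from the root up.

A#  C##  E#  G#  B

A♯ dominant seventh flat nine is a dominant seventh flat nine built on A#.
Root: A#
Major 3rd (3rd): C##
Perfect 5th (5th): E#
Minor 7th (7th): G#
Minor 9th (9th): B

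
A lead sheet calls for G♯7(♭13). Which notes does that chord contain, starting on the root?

G# B# D# F# E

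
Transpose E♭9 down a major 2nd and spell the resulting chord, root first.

D♭ – F – A♭ – C♭ – E♭

E♭ down a major 2nd → D♭. New chord: D♭ dominant ninth.
root → D♭
3rd (major 3rd) → F
5th (perfect 5th) → A♭
7th (minor 7th) → C♭
9th (major 9th) → E♭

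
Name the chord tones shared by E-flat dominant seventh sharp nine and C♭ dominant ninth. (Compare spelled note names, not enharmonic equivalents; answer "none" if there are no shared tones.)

E-flat dominant seventh sharp nine: E-flat G B-flat D-flat F-sharp
C♭ dominant ninth: C-flat E-flat G-flat B-double-flat D-flat
Common to both → E-flat, D-flat.

E-flat, D-flat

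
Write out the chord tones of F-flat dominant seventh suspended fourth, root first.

F-flat, B-double-flat, C-flat, E-double-flat

Root F-flat, quality dominant seventh suspended fourth:
- root: F-flat
- perfect 4th: B-double-flat
- perfect 5th: C-flat
- minor 7th: E-double-flat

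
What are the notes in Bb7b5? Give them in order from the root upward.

Root B♭, quality dominant seventh flat five:
Root: B♭
Major 3rd (3rd): D
Diminished 5th (5th): F♭
Minor 7th (7th): A♭

B♭ D F♭ A♭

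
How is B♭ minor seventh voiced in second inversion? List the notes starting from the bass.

F, A-flat, B-flat, D-flat

B♭ minor seventh = B-flat–D-flat–F–A-flat; second inversion → fifth (F) lowest.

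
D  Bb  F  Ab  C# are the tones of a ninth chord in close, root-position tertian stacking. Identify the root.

Bb

Stacking in thirds gives Bb – D – F – Ab – C#, so Bb is the root — Bb dominant seventh sharp nine.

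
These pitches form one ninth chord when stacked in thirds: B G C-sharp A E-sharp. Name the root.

A

Stacking in thirds gives A – C-sharp – E-sharp – G – B, so A is the root — A dominant ninth sharp five.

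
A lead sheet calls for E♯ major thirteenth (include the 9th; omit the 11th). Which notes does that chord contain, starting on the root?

Root E#, quality major thirteenth:
E# — root
G## — major 3rd
B# — perfect 5th
D## — major 7th
F## — major 9th
C## — major 13th

E#  G##  B#  D##  F##  C##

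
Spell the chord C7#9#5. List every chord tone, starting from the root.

C E G♯ B♭ D♯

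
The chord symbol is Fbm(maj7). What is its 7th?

Eb

Fbm(maj7) is built on Fb; its 7th is a major 7th above the root.
A seventh above F uses the letter E, and the major 7th above Fb is Eb.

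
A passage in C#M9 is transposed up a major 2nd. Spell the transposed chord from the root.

D♯ – F𝄪 – A♯ – C𝄪 – E♯

A major 2nd up from C♯ is D♯, so the new chord is D♯ major ninth.
D♯ — root
F𝄪 — major 3rd
A♯ — perfect 5th
C𝄪 — major 7th
E♯ — major 9th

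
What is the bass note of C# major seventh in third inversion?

B#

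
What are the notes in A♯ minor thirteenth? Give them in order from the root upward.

A-sharp, C-sharp, E-sharp, G-sharp, B-sharp, D-sharp, F-double-sharp

A♯ minor thirteenth: minor thirteenth on A-sharp.
A-sharp — root
C-sharp — minor 3rd
E-sharp — perfect 5th
G-sharp — minor 7th
B-sharp — major 9th
D-sharp — perfect 11th
F-double-sharp — major 13th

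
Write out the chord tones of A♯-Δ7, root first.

A#, C#, E#, G##

A♯-Δ7: minor-major seventh on A#.
A# — root
C# — minor 3rd
E# — perfect 5th
G## — major 7th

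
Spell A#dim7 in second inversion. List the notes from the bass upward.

E  G  A♯  C♯

A#dim7 = A♯–C♯–E–G; second inversion → fifth (E) lowest.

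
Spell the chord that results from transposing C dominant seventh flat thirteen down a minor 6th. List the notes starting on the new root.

Transposed root: C → E (minor 6th down). So we spell E dominant seventh flat thirteen:
Root: E
Major 3rd (3rd): G-sharp
Perfect 5th (5th): B
Minor 7th (7th): D
Minor 13th (13th): C

E G-sharp B D C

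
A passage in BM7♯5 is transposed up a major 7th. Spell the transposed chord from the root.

Transposed root: B → A# (major 7th up). So we spell A# augmented major seventh:
- root: A#
- major 3rd: C##
- augmented 5th: E##
- major 7th: G##

A# – C## – E## – G##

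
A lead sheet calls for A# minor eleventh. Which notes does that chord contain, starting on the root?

A♯, C♯, E♯, G♯, B♯, D♯

A# minor eleventh: minor eleventh on A♯.
- root: A♯
- minor 3rd: C♯
- perfect 5th: E♯
- minor 7th: G♯
- major 9th: B♯
- perfect 11th: D♯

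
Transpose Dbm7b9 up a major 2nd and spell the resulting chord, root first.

Db up a major 2nd → Eb. New chord: Eb minor seventh flat nine.
Eb — root
Gb — minor 3rd
Bb — perfect 5th
Db — minor 7th
Fb — minor 9th

Eb, Gb, Bb, Db, Fb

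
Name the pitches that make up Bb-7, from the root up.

Bb, Db, F, Ab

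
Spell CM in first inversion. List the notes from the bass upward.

In root position, CM is C–E–G.
First inversion puts the third (E) in the bass.

E  G  C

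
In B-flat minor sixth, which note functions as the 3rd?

B-flat minor sixth is built on Bb; its 3rd is a minor 3rd above the root.
A third above B uses the letter D, and the minor 3rd above Bb is Db.

Db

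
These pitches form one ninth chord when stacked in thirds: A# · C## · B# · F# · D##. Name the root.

Stacking in thirds gives B# – D## – F# – A# – C##, so B# is the root — B# dominant ninth flat five.

B#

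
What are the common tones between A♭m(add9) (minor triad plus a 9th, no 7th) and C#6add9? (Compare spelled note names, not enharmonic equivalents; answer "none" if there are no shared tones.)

none

A♭m(add9): A♭ C♭ E♭ B♭
C#6add9: C♯ E♯ G♯ A♯ D♯
Common to both → none.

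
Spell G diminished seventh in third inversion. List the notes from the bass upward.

F-flat  G  B-flat  D-flat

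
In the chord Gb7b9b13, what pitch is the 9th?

Abb

Gb7b9b13 is built on Gb; its 9th is a minor 9th above the root.
A second above G uses the letter A, and the minor 9th above Gb is Abb.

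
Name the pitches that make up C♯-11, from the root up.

C#, E, G#, B, D#, F#

C♯-11 is a minor eleventh built on C#.
root → C#
3rd (minor 3rd) → E
5th (perfect 5th) → G#
7th (minor 7th) → B
9th (major 9th) → D#
11th (perfect 11th) → F#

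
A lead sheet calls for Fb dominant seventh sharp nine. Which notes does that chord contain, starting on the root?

F-flat – A-flat – C-flat – E-double-flat – G

Fb dominant seventh sharp nine: dominant seventh sharp nine on F-flat.
root → F-flat
3rd (major 3rd) → A-flat
5th (perfect 5th) → C-flat
7th (minor 7th) → E-double-flat
9th (augmented 9th) → G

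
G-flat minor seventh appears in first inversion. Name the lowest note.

B-double-flat

G-flat minor seventh in root position is G-flat–B-double-flat–D-flat–F-flat.
First inversion places the third in the bass, which is B-double-flat.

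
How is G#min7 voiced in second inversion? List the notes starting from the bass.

D#, F#, G#, B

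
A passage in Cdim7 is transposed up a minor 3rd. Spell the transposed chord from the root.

C up a minor 3rd → Eb. New chord: Eb diminished seventh.
Root: Eb
Minor 3rd (3rd): Gb
Diminished 5th (5th): Bbb
Diminished 7th (7th): Dbb

Eb Gb Bbb Dbb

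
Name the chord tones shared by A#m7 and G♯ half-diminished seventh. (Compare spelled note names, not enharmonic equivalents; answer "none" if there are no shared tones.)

G#

A#m7: A# C# E# G#
G♯ half-diminished seventh: G# B D F#
Common to both → G#.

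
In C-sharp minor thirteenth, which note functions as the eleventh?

Root of C-sharp minor thirteenth = C-sharp. The 11th is a perfect 11th: C-sharp up a perfect 11th → F-sharp.

F-sharp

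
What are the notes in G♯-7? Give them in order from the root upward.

G♯ B D♯ F♯

G♯-7 is a minor seventh built on G♯.
- root: G♯
- minor 3rd: B
- perfect 5th: D♯
- minor 7th: F♯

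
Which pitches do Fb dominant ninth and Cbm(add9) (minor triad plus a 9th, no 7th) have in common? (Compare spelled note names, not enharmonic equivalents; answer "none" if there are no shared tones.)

Fb dominant ninth: Fb Ab Cb Ebb Gb
Cbm(add9): Cb Ebb Gb Db
Common to both → Cb, Ebb, Gb.

Cb, Ebb, Gb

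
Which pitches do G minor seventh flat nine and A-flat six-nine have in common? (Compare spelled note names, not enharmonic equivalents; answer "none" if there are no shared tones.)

B-flat  F  A-flat

G minor seventh flat nine: G B-flat D F A-flat
A-flat six-nine: A-flat C E-flat F B-flat
Common to both → B-flat, F, A-flat.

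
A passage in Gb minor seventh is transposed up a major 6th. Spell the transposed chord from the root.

Eb  Gb  Bb  Db

Transposed root: Gb → Eb (major 6th up). So we spell Eb minor seventh:
root → Eb
3rd (minor 3rd) → Gb
5th (perfect 5th) → Bb
7th (minor 7th) → Db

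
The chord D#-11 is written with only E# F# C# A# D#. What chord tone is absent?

G#

D#-11 = D#, F#, A#, C#, E#, G#. The voicing lacks the 11th (perfect 11th), G#.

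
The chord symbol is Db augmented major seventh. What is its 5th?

A

Root of Db augmented major seventh = Db. The 5th is an augmented 5th: Db up an augmented 5th → A.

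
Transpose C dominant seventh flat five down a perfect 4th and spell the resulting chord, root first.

G, B, D♭, F

A perfect 4th down from C is G, so the new chord is G dominant seventh flat five.
- root: G
- major 3rd: B
- diminished 5th: D♭
- minor 7th: F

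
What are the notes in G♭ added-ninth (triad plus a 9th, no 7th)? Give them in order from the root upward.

G-flat, B-flat, D-flat, A-flat

G♭ added-ninth: added-ninth on G-flat.
Root: G-flat
Major 3rd (3rd): B-flat
Perfect 5th (5th): D-flat
Major 9th (9th): A-flat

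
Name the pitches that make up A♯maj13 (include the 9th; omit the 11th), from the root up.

Root A#, quality major thirteenth:
A# — root
C## — major 3rd
E# — perfect 5th
G## — major 7th
B# — major 9th
F## — major 13th

A#, C##, E#, G##, B#, F##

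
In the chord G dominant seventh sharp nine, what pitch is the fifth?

G dominant seventh sharp nine is built on G; its 5th is a perfect 5th above the root.
A fifth above G uses the letter D, and the perfect 5th above G is D.

D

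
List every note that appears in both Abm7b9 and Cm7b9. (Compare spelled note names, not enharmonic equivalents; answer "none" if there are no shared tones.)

Abm7b9 = Ab, Cb, Eb, Gb, Bbb.
Cm7b9 = C, Eb, G, Bb, Db.
Shared: Eb.

Eb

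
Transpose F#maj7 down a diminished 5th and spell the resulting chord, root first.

B#  D##  F##  A##

F# down a diminished 5th → B#. New chord: B# major seventh.
Root: B#
Major 3rd (3rd): D##
Perfect 5th (5th): F##
Major 7th (7th): A##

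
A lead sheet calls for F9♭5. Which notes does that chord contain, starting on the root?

Root F, quality dominant ninth flat five:
F — root
A — major 3rd
C♭ — diminished 5th
E♭ — minor 7th
G — major 9th

F, A, C♭, E♭, G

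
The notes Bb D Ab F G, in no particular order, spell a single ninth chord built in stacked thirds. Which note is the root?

G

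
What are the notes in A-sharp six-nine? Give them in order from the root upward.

A♯  C𝄪  E♯  F𝄪  B♯

Root A♯, quality six-nine:
- root: A♯
- major 3rd: C𝄪
- perfect 5th: E♯
- major 6th: F𝄪
- major 9th: B♯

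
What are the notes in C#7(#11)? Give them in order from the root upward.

C#, E#, G#, B, F##

C#7(#11): dominant seventh sharp eleven on C#.
C# — root
E# — major 3rd
G# — perfect 5th
B — minor 7th
F## — augmented 11th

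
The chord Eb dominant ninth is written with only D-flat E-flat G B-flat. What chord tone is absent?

Eb dominant ninth = E-flat, G, B-flat, D-flat, F. The voicing lacks the 9th (major 9th), F.

F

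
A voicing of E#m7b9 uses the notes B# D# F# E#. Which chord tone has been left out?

G#

The full E#m7b9 chord is E#, G#, B#, D#, F#.
Comparing with the voicing, the minor 3rd (3rd) — G# — is absent.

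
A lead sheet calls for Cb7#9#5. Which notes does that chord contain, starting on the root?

Root C♭, quality dominant seventh sharp nine sharp five:
- root: C♭
- major 3rd: E♭
- augmented 5th: G
- minor 7th: B𝄫
- augmented 9th: D

C♭ E♭ G B𝄫 D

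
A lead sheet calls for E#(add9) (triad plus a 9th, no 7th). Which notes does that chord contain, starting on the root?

E#(add9): added-ninth on E#.
Root: E#
Major 3rd (3rd): G##
Perfect 5th (5th): B#
Major 9th (9th): F##

E# – G## – B# – F##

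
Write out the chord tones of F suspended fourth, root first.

F suspended fourth: suspended fourth on F.
root → F
4th (perfect 4th) → Bb
5th (perfect 5th) → C

F  Bb  C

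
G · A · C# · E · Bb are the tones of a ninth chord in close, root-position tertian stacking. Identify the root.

A

Stacking in thirds gives A – C# – E – G – Bb, so A is the root — A dominant seventh flat nine.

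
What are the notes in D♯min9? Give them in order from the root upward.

D♯ – F♯ – A♯ – C♯ – E♯

D♯min9: minor ninth on D♯.
- root: D♯
- minor 3rd: F♯
- perfect 5th: A♯
- minor 7th: C♯
- major 9th: E♯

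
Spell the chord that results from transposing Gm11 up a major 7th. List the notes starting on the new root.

F♯, A, C♯, E, G♯, B

G up a major 7th → F♯. New chord: F♯ minor eleventh.
Root: F♯
Minor 3rd (3rd): A
Perfect 5th (5th): C♯
Minor 7th (7th): E
Major 9th (9th): G♯
Perfect 11th (11th): B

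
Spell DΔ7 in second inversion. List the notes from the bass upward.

In root position, DΔ7 is D–F♯–A–C♯.
Second inversion puts the fifth (A) in the bass.

A  C♯  D  F♯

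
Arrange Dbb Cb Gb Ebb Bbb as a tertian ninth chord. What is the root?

Cb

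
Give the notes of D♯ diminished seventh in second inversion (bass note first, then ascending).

In root position, D♯ diminished seventh is D-sharp–F-sharp–A–C.
Second inversion puts the fifth (A) in the bass.

A C D-sharp F-sharp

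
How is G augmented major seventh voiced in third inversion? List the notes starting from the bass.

G augmented major seventh = G–B–D-sharp–F-sharp; third inversion → seventh (F-sharp) lowest.

F-sharp, G, B, D-sharp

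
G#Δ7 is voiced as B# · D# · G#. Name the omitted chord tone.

G#Δ7 = G#, B#, D#, F##. The voicing lacks the 7th (major 7th), F##.

F##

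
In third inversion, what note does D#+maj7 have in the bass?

C##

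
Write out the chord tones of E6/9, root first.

E6/9 is a six-nine built on E.
root → E
3rd (major 3rd) → G♯
5th (perfect 5th) → B
6th (major 6th) → C♯
9th (major 9th) → F♯

E G♯ B C♯ F♯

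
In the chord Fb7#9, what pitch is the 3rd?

Root of Fb7#9 = Fb. The 3rd is a major 3rd: Fb up a major 3rd → Ab.

Ab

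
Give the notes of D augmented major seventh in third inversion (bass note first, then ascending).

C#, D, F#, A#

D augmented major seventh = D–F#–A#–C#; third inversion → seventh (C#) lowest.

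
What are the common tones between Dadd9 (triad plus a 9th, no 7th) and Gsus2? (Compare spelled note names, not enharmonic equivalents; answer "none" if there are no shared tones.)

Dadd9: D F# A E
Gsus2: G A D
Common to both → D, A.

D, A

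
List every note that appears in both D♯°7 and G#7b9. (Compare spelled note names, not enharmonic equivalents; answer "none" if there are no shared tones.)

D#  F#  A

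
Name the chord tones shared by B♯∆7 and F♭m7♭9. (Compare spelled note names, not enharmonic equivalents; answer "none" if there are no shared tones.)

none

B♯∆7 = B#, D##, F##, A##.
F♭m7♭9 = Fb, Abb, Cb, Ebb, Gbb.
Shared: none.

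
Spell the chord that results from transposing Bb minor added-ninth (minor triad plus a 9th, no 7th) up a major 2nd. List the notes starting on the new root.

C E-flat G D

Transposed root: B-flat → C (major 2nd up). So we spell C minor added-ninth:
root → C
3rd (minor 3rd) → E-flat
5th (perfect 5th) → G
9th (major 9th) → D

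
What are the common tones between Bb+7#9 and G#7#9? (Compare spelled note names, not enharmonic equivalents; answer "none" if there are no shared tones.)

F#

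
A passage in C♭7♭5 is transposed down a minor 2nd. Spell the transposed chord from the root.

A minor 2nd down from Cb is Bb, so the new chord is Bb dominant seventh flat five.
root → Bb
3rd (major 3rd) → D
5th (diminished 5th) → Fb
7th (minor 7th) → Ab

Bb, D, Fb, Ab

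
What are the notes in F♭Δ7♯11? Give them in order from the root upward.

F♭Δ7♯11: major seventh sharp eleven on Fb.
root → Fb
3rd (major 3rd) → Ab
5th (perfect 5th) → Cb
7th (major 7th) → Eb
11th (augmented 11th) → Bb

Fb  Ab  Cb  Eb  Bb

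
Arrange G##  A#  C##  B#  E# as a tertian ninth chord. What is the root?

Arranged so that each adjacent pair is a third by letter name: A# – C## – E# – G## – B#.
The bottom of that stack, A#, is the root (this is A# major ninth).

A#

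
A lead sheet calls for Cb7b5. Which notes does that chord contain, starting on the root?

Cb7b5: dominant seventh flat five on Cb.
Cb — root
Eb — major 3rd
Gbb — diminished 5th
Bbb — minor 7th

Cb, Eb, Gbb, Bbb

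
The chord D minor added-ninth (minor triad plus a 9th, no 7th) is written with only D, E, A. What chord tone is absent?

D minor added-ninth = D, F, A, E. The voicing lacks the 3rd (minor 3rd), F.

F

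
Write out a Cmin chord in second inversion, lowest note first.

Cmin = C–Eb–G; second inversion → fifth (G) lowest.

G C Eb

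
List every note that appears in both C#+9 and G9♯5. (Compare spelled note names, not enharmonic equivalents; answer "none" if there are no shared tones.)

B, D#

C#+9: C# E# G## B D#
G9♯5: G B D# F A
Common to both → B, D#.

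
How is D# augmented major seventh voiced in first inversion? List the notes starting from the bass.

F𝄪  A𝄪  C𝄪  D♯

In root position, D# augmented major seventh is D♯–F𝄪–A𝄪–C𝄪.
First inversion puts the third (F𝄪) in the bass.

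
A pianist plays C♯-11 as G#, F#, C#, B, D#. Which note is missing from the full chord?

E

C♯-11 = C#, E, G#, B, D#, F#. The voicing lacks the 3rd (minor 3rd), E.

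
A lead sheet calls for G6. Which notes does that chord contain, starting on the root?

G, B, D, E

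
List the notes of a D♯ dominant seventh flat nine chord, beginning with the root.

D♯, F𝄪, A♯, C♯, E

Root D♯, quality dominant seventh flat nine:
root → D♯
3rd (major 3rd) → F𝄪
5th (perfect 5th) → A♯
7th (minor 7th) → C♯
9th (minor 9th) → E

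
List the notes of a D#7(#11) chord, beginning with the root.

D#, F##, A#, C#, G##

D#7(#11) is a dominant seventh sharp eleven built on D#.
- root: D#
- major 3rd: F##
- perfect 5th: A#
- minor 7th: C#
- augmented 11th: G##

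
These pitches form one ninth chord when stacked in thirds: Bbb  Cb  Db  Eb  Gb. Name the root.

Cb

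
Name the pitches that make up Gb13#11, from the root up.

G♭, B♭, D♭, F♭, A♭, C, E♭

Gb13#11: dominant thirteenth sharp eleven on G♭.
G♭ — root
B♭ — major 3rd
D♭ — perfect 5th
F♭ — minor 7th
A♭ — major 9th
C — augmented 11th
E♭ — major 13th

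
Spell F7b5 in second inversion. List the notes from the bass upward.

In root position, F7b5 is F–A–C♭–E♭.
Second inversion puts the fifth (C♭) in the bass.

C♭ – E♭ – F – A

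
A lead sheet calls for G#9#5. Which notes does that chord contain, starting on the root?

G#9#5: dominant ninth sharp five on G#.
Root: G#
Major 3rd (3rd): B#
Augmented 5th (5th): D##
Minor 7th (7th): F#
Major 9th (9th): A#

G#  B#  D##  F#  A#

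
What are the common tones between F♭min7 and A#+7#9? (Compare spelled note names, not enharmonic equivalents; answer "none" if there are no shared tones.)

none

F♭min7: F♭ A𝄫 C♭ E𝄫
A#+7#9: A♯ C𝄪 E𝄪 G♯ B𝄪
Common to both → none.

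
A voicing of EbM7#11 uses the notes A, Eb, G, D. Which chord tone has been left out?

Bb

EbM7#11 = Eb, G, Bb, D, A. The voicing lacks the 5th (perfect 5th), Bb.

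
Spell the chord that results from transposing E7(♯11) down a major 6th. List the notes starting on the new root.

Transposed root: E → G (major 6th down). So we spell G dominant seventh sharp eleven:
root → G
3rd (major 3rd) → B
5th (perfect 5th) → D
7th (minor 7th) → F
11th (augmented 11th) → C#

G B D F C#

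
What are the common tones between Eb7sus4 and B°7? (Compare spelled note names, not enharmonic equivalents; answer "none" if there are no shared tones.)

A♭

Eb7sus4: E♭ A♭ B♭ D♭
B°7: B D F A♭
Common to both → A♭.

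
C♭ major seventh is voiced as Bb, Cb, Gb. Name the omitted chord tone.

Eb

C♭ major seventh = Cb, Eb, Gb, Bb. The voicing lacks the 3rd (major 3rd), Eb.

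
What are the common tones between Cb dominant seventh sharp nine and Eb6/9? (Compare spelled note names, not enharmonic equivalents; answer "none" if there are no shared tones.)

Cb dominant seventh sharp nine: Cb Eb Gb Bbb D
Eb6/9: Eb G Bb C F
Common to both → Eb.

Eb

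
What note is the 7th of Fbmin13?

Root of Fbmin13 = Fb. The 7th is a minor 7th: Fb up a minor 7th → Ebb.

Ebb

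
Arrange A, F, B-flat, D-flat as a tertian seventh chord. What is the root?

B-flat

Arranged so that each adjacent pair is a third by letter name: B-flat – D-flat – F – A.
The bottom of that stack, B-flat, is the root (this is B-flat minor-major seventh).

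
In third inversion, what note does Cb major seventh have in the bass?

B-flat

Cb major seventh in root position is C-flat–E-flat–G-flat–B-flat.
Third inversion places the seventh in the bass, which is B-flat.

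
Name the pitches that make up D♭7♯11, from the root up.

D♭ – F – A♭ – C♭ – G

D♭7♯11: dominant seventh sharp eleven on D♭.
D♭ — root
F — major 3rd
A♭ — perfect 5th
C♭ — minor 7th
G — augmented 11th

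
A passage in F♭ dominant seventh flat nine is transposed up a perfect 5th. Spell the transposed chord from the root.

A perfect 5th up from F-flat is C-flat, so the new chord is C-flat dominant seventh flat nine.
C-flat — root
E-flat — major 3rd
G-flat — perfect 5th
B-double-flat — minor 7th
D-double-flat — minor 9th

C-flat – E-flat – G-flat – B-double-flat – D-double-flat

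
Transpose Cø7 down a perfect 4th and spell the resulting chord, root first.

C down a perfect 4th → G. New chord: G half-diminished seventh.
- root: G
- minor 3rd: Bb
- diminished 5th: Db
- minor 7th: F

G Bb Db F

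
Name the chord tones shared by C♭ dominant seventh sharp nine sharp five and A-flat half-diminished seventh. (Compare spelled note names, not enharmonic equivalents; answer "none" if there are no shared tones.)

C♭ dominant seventh sharp nine sharp five: C-flat E-flat G B-double-flat D
A-flat half-diminished seventh: A-flat C-flat E-double-flat G-flat
Common to both → C-flat.

C-flat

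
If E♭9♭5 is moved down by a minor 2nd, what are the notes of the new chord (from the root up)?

D F# Ab C E

Eb down a minor 2nd → D. New chord: D dominant ninth flat five.
root → D
3rd (major 3rd) → F#
5th (diminished 5th) → Ab
7th (minor 7th) → C
9th (major 9th) → E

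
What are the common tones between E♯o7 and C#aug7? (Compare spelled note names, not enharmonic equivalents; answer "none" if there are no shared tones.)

E♯o7: E# G# B D
C#aug7: C# E# G## B
Common to both → E#, B.

E#, B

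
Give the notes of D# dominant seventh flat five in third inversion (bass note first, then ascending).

C-sharp, D-sharp, F-double-sharp, A

D# dominant seventh flat five = D-sharp–F-double-sharp–A–C-sharp; third inversion → seventh (C-sharp) lowest.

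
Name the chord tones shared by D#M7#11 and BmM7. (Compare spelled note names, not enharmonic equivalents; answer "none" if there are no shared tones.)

A#

D#M7#11 = D#, F##, A#, C##, G##.
BmM7 = B, D, F#, A#.
Shared: A#.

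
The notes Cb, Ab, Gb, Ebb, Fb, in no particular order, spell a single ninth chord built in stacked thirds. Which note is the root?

Fb

Stacking in thirds gives Fb – Ab – Cb – Ebb – Gb, so Fb is the root — Fb dominant ninth.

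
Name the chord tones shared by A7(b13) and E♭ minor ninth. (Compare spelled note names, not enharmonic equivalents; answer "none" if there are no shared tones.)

A7(b13): A C# E G F
E♭ minor ninth: Eb Gb Bb Db F
Common to both → F.

F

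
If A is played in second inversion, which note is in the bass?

E

A in root position is A–C♯–E.
Second inversion places the fifth in the bass, which is E.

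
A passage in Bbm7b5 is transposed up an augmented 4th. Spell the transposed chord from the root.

Transposed root: Bb → E (augmented 4th up). So we spell E half-diminished seventh:
Root: E
Minor 3rd (3rd): G
Diminished 5th (5th): Bb
Minor 7th (7th): D

E G Bb D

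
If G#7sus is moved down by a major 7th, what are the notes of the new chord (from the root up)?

A major 7th down from G# is A, so the new chord is A dominant seventh suspended fourth.
- root: A
- perfect 4th: D
- perfect 5th: E
- minor 7th: G

A, D, E, G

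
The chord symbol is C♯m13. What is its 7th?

C♯m13 is built on C♯; its 7th is a minor 7th above the root.
A seventh above C uses the letter B, and the minor 7th above C♯ is B.

B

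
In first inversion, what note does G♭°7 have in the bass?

G♭°7 = G♭–B𝄫–D𝄫–F𝄫. First inversion → third in the bass = B𝄫.

B𝄫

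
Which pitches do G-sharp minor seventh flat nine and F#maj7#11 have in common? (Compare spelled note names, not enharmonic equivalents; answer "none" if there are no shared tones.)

G-sharp minor seventh flat nine = G#, B, D#, F#, A.
F#maj7#11 = F#, A#, C#, E#, B#.
Shared: F#.

F#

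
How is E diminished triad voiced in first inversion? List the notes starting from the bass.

G, B-flat, E

E diminished triad = E–G–B-flat; first inversion → third (G) lowest.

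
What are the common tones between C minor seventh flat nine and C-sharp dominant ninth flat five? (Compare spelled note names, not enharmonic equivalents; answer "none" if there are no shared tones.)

C minor seventh flat nine = C, Eb, G, Bb, Db.
C-sharp dominant ninth flat five = C#, E#, G, B, D#.
Shared: G.

G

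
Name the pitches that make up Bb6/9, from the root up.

B♭, D, F, G, C

Root B♭, quality six-nine:
root → B♭
3rd (major 3rd) → D
5th (perfect 5th) → F
6th (major 6th) → G
9th (major 9th) → C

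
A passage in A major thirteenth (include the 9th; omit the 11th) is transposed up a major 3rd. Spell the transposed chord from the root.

C-sharp – E-sharp – G-sharp – B-sharp – D-sharp – A-sharp

Transposed root: A → C-sharp (major 3rd up). So we spell C-sharp major thirteenth:
C-sharp — root
E-sharp — major 3rd
G-sharp — perfect 5th
B-sharp — major 7th
D-sharp — major 9th
A-sharp — major 13th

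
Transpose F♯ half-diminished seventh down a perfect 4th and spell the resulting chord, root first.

C#, E, G, B

A perfect 4th down from F# is C#, so the new chord is C# half-diminished seventh.
root → C#
3rd (minor 3rd) → E
5th (diminished 5th) → G
7th (minor 7th) → B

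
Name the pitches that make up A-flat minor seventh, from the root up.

Root A-flat, quality minor seventh:
root → A-flat
3rd (minor 3rd) → C-flat
5th (perfect 5th) → E-flat
7th (minor 7th) → G-flat

A-flat, C-flat, E-flat, G-flat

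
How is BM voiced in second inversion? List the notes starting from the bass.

F# – B – D#

BM = B–D#–F#; second inversion → fifth (F#) lowest.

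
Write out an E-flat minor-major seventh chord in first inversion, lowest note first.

Gb, Bb, D, Eb

In root position, E-flat minor-major seventh is Eb–Gb–Bb–D.
First inversion puts the third (Gb) in the bass.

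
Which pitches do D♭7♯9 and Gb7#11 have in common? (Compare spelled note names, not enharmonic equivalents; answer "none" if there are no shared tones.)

D♭

D♭7♯9 = D♭, F, A♭, C♭, E.
Gb7#11 = G♭, B♭, D♭, F♭, C.
Shared: D♭.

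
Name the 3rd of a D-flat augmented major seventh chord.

Root of D-flat augmented major seventh = D-flat. The 3rd is a major 3rd: D-flat up a major 3rd → F.

F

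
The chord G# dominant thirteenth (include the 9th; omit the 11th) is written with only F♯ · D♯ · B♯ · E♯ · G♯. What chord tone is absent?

The full G# dominant thirteenth chord is G♯, B♯, D♯, F♯, A♯, E♯.
Comparing with the voicing, the major 9th (9th) — A♯ — is absent.

A♯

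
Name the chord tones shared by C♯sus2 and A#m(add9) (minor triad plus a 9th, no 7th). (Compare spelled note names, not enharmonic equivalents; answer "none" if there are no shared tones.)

C♯

C♯sus2 = C♯, D♯, G♯.
A#m(add9) = A♯, C♯, E♯, B♯.
Shared: C♯.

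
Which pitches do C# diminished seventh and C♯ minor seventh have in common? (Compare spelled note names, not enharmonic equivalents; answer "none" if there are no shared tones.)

C# diminished seventh = C-sharp, E, G, B-flat.
C♯ minor seventh = C-sharp, E, G-sharp, B.
Shared: C-sharp, E.

C-sharp, E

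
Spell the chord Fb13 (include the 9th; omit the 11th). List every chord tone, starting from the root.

Root Fb, quality dominant thirteenth:
Root: Fb
Major 3rd (3rd): Ab
Perfect 5th (5th): Cb
Minor 7th (7th): Ebb
Major 9th (9th): Gb
Major 13th (13th): Db

Fb  Ab  Cb  Ebb  Gb  Db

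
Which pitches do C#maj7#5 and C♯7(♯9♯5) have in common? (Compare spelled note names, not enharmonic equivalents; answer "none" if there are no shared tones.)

C#, E#, G##

C#maj7#5: C# E# G## B#
C♯7(♯9♯5): C# E# G## B D##
Common to both → C#, E#, G##.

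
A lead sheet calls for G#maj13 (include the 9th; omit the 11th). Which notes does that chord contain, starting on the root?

G#  B#  D#  F##  A#  E#

Root G#, quality major thirteenth:
G# — root
B# — major 3rd
D# — perfect 5th
F## — major 7th
A# — major 9th
E# — major 13th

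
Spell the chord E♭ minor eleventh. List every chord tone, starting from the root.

E-flat G-flat B-flat D-flat F A-flat

Root E-flat, quality minor eleventh:
Root: E-flat
Minor 3rd (3rd): G-flat
Perfect 5th (5th): B-flat
Minor 7th (7th): D-flat
Major 9th (9th): F
Perfect 11th (11th): A-flat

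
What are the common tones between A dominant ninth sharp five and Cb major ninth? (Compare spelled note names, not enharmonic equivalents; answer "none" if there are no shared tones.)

A dominant ninth sharp five: A C-sharp E-sharp G B
Cb major ninth: C-flat E-flat G-flat B-flat D-flat
Common to both → none.

none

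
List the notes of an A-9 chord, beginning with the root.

Root A, quality minor ninth:
root → A
3rd (minor 3rd) → C
5th (perfect 5th) → E
7th (minor 7th) → G
9th (major 9th) → B

A  C  E  G  B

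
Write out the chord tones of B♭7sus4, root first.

B♭7sus4 is a dominant seventh suspended fourth built on B♭.
- root: B♭
- perfect 4th: E♭
- perfect 5th: F
- minor 7th: A♭

B♭ – E♭ – F – A♭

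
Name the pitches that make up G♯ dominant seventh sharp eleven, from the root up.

G#  B#  D#  F#  C##

G♯ dominant seventh sharp eleven: dominant seventh sharp eleven on G#.
root → G#
3rd (major 3rd) → B#
5th (perfect 5th) → D#
7th (minor 7th) → F#
11th (augmented 11th) → C##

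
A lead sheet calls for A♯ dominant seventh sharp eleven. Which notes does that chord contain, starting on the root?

A♯ dominant seventh sharp eleven is a dominant seventh sharp eleven built on A♯.
root → A♯
3rd (major 3rd) → C𝄪
5th (perfect 5th) → E♯
7th (minor 7th) → G♯
11th (augmented 11th) → D𝄪

A♯, C𝄪, E♯, G♯, D𝄪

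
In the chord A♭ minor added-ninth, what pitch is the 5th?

E-flat

Root of A♭ minor added-ninth = A-flat. The 5th is a perfect 5th: A-flat up a perfect 5th → E-flat.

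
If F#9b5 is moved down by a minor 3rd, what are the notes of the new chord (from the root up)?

F# down a minor 3rd → D#. New chord: D# dominant ninth flat five.
root → D#
3rd (major 3rd) → F##
5th (diminished 5th) → A
7th (minor 7th) → C#
9th (major 9th) → E#

D#, F##, A, C#, E#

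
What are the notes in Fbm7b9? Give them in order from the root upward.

Fb, Abb, Cb, Ebb, Gbb

Fbm7b9: minor seventh flat nine on Fb.
root → Fb
3rd (minor 3rd) → Abb
5th (perfect 5th) → Cb
7th (minor 7th) → Ebb
9th (minor 9th) → Gbb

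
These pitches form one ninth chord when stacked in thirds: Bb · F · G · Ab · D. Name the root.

G

Stacking in thirds gives G – Bb – D – F – Ab, so G is the root — G minor seventh flat nine.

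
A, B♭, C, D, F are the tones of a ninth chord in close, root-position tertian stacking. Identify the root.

B♭

Arranged so that each adjacent pair is a third by letter name: B♭ – D – F – A – C.
The bottom of that stack, B♭, is the root (this is B♭ major ninth).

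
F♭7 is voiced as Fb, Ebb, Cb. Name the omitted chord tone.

F♭7 = Fb, Ab, Cb, Ebb. The voicing lacks the 3rd (major 3rd), Ab.

Ab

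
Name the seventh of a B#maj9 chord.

A##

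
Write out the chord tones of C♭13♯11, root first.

Root Cb, quality dominant thirteenth sharp eleven:
root → Cb
3rd (major 3rd) → Eb
5th (perfect 5th) → Gb
7th (minor 7th) → Bbb
9th (major 9th) → Db
11th (augmented 11th) → F
13th (major 13th) → Ab

Cb, Eb, Gb, Bbb, Db, F, Ab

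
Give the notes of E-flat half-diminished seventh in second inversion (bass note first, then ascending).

In root position, E-flat half-diminished seventh is E-flat–G-flat–B-double-flat–D-flat.
Second inversion puts the fifth (B-double-flat) in the bass.

B-double-flat – D-flat – E-flat – G-flat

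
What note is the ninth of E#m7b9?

F#

Root of E#m7b9 = E#. The 9th is a minor 9th: E# up a minor 9th → F#.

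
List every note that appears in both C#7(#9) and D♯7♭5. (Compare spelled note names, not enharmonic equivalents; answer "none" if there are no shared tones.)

C#7(#9): C♯ E♯ G♯ B D𝄪
D♯7♭5: D♯ F𝄪 A C♯
Common to both → C♯.

C♯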